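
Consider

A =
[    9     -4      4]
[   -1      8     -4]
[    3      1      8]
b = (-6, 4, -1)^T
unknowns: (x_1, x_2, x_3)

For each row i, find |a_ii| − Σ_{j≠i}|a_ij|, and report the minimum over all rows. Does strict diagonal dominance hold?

1

row 1: |9| − (4+4) = 1
row 2: |8| − (1+4) = 3
row 3: |8| − (3+1) = 4
minimum over rows = 1 → strictly diagonally dominant (convergence guaranteed)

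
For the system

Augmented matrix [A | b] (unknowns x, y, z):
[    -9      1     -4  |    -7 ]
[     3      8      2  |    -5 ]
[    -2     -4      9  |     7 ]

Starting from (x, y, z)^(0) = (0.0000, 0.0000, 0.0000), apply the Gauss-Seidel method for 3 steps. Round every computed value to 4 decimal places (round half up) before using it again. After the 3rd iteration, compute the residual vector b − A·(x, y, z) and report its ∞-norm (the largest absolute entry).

0.0358

Iteration 1:
  x = (-7 - (1)·0.0000 - (-4)·0.0000) / (-9) = 0.7778
  y = (-5 - (3)·0.7778 - (2)·0.0000) / (8) = -0.9167
  z = (7 - (-2)·0.7778 - (-4)·-0.9167) / (9) = 0.5432
Iteration 2:
  x = (-7 - (1)·-0.9167 - (-4)·0.5432) / (-9) = 0.4345
  y = (-5 - (3)·0.4345 - (2)·0.5432) / (8) = -0.9237
  z = (7 - (-2)·0.4345 - (-4)·-0.9237) / (9) = 0.4638
Iteration 3:
  x = (-7 - (1)·-0.9237 - (-4)·0.4638) / (-9) = 0.4690
  y = (-5 - (3)·0.4690 - (2)·0.4638) / (8) = -0.9168
  z = (7 - (-2)·0.4690 - (-4)·-0.9168) / (9) = 0.4745
Residual b − A·x = (0.0358, -0.0216, 0.0003); ∞-norm = 0.0358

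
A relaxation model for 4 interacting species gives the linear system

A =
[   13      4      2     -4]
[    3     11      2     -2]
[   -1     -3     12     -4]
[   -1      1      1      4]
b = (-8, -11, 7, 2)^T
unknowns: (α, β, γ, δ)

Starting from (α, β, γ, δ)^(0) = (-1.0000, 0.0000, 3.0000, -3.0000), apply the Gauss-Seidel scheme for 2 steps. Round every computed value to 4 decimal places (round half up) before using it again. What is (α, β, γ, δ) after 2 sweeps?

(0.2028, -0.7647, 0.6187, 0.5872)

Iteration 1:
  α = (-8 - (4)·0.0000 - (2)·3.0000 - (-4)·-3.0000) / (13) = -2.0000
  β = (-11 - (3)·-2.0000 - (2)·3.0000 - (-2)·-3.0000) / (11) = -1.5455
  γ = (7 - (-1)·-2.0000 - (-3)·-1.5455 - (-4)·-3.0000) / (12) = -0.9697
  δ = (2 - (-1)·-2.0000 - (1)·-1.5455 - (1)·-0.9697) / (4) = 0.6288
Iteration 2:
  α = (-8 - (4)·-1.5455 - (2)·-0.9697 - (-4)·0.6288) / (13) = 0.2028
  β = (-11 - (3)·0.2028 - (2)·-0.9697 - (-2)·0.6288) / (11) = -0.7647
  γ = (7 - (-1)·0.2028 - (-3)·-0.7647 - (-4)·0.6288) / (12) = 0.6187
  δ = (2 - (-1)·0.2028 - (1)·-0.7647 - (1)·0.6187) / (4) = 0.5872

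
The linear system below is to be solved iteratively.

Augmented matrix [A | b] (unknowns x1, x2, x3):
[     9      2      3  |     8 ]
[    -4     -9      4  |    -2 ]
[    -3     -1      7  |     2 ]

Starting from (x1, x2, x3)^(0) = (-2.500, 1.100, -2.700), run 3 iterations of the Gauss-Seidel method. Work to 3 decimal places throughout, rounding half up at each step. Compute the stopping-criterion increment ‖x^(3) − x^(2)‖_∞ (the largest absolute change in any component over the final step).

Iteration 1:
  x1 = (8 - (2)·1.100 - (3)·-2.700) / (9) = 1.544
  x2 = (-2 - (-4)·1.544 - (4)·-2.700) / (-9) = -1.664
  x3 = (2 - (-3)·1.544 - (-1)·-1.664) / (7) = 0.710
Iteration 2:
  x1 = (8 - (2)·-1.664 - (3)·0.710) / (9) = 1.022
  x2 = (-2 - (-4)·1.022 - (4)·0.710) / (-9) = 0.084
  x3 = (2 - (-3)·1.022 - (-1)·0.084) / (7) = 0.736
Iteration 3:
  x1 = (8 - (2)·0.084 - (3)·0.736) / (9) = 0.625
  x2 = (-2 - (-4)·0.625 - (4)·0.736) / (-9) = 0.272
  x3 = (2 - (-3)·0.625 - (-1)·0.272) / (7) = 0.592
Change: (-0.397, 0.188, -0.144) → max |·| = 0.397

0.397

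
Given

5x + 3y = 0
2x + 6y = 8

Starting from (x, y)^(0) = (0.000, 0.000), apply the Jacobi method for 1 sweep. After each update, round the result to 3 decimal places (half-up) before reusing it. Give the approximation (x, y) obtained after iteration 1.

Iteration 1:
  x = (0 - (3)·0.000) / (5) = 0.000
  y = (8 - (2)·0.000) / (6) = 1.333

(0.000, 1.333)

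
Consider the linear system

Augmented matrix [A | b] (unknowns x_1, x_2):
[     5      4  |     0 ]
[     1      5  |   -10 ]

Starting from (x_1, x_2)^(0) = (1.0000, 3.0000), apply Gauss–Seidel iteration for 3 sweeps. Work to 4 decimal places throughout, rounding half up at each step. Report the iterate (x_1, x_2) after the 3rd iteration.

Iteration 1:
  x_1 = (0 - (4)·3.0000) / (5) = -2.4000
  x_2 = (-10 - (1)·-2.4000) / (5) = -1.5200
Iteration 2:
  x_1 = (0 - (4)·-1.5200) / (5) = 1.2160
  x_2 = (-10 - (1)·1.2160) / (5) = -2.2432
Iteration 3:
  x_1 = (0 - (4)·-2.2432) / (5) = 1.7946
  x_2 = (-10 - (1)·1.7946) / (5) = -2.3589

(1.7946, -2.3589)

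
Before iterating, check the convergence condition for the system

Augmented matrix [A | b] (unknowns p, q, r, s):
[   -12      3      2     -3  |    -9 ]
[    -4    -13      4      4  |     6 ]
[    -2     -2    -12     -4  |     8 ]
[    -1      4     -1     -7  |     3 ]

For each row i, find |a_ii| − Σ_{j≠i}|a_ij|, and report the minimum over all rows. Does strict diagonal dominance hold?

1

row 1: |-12| − (3+2+3) = 4
row 2: |-13| − (4+4+4) = 1
row 3: |-12| − (2+2+4) = 4
row 4: |-7| − (1+4+1) = 1
minimum over rows = 1 → strictly diagonally dominant (convergence guaranteed)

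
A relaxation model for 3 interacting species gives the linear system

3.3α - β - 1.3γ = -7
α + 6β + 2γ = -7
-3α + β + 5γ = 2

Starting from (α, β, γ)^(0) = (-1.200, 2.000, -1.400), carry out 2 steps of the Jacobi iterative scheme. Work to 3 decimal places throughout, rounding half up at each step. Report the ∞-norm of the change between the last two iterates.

0.489

Iteration 1:
  α = (-7 - (-1)·2.000 - (-1.3)·-1.400) / (3.3) = -2.067
  β = (-7 - (1)·-1.200 - (2)·-1.400) / (6) = -0.500
  γ = (2 - (-3)·-1.200 - (1)·2.000) / (5) = -0.720
Iteration 2:
  α = (-7 - (-1)·-0.500 - (-1.3)·-0.720) / (3.3) = -2.556
  β = (-7 - (1)·-2.067 - (2)·-0.720) / (6) = -0.582
  γ = (2 - (-3)·-2.067 - (1)·-0.500) / (5) = -0.740
Change: (-0.489, -0.082, -0.020) → max |·| = 0.489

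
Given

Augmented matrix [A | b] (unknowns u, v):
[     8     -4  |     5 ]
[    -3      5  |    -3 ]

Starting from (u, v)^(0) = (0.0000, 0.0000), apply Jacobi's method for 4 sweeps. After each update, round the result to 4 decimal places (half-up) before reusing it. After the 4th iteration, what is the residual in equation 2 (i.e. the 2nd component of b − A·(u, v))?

-0.2700

Iteration 1:
  u = (5 - (-4)·0.0000) / (8) = 0.6250
  v = (-3 - (-3)·0.0000) / (5) = -0.6000
Iteration 2:
  u = (5 - (-4)·-0.6000) / (8) = 0.3250
  v = (-3 - (-3)·0.6250) / (5) = -0.2250
Iteration 3:
  u = (5 - (-4)·-0.2250) / (8) = 0.5125
  v = (-3 - (-3)·0.3250) / (5) = -0.4050
Iteration 4:
  u = (5 - (-4)·-0.4050) / (8) = 0.4225
  v = (-3 - (-3)·0.5125) / (5) = -0.2925
Residual b − A·x = (0.4500, -0.2700)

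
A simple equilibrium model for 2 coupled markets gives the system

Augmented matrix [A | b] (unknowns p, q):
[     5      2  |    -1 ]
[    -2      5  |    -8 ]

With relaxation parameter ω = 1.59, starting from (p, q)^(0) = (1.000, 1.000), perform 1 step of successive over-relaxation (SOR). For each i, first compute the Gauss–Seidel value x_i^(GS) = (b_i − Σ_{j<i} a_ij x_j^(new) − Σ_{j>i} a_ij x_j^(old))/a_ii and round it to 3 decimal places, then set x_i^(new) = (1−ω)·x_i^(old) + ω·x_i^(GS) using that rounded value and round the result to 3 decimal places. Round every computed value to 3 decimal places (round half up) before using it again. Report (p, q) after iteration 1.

Iteration 1:
  p: GS value = (-1 - (2)·1.000) / (5) = -0.600;  p ← (1−ω)·1.000 + ω·-0.600 = -1.544
  q: GS value = (-8 - (-2)·-1.544) / (5) = -2.218;  q ← (1−ω)·1.000 + ω·-2.218 = -4.117

(-1.544, -4.117)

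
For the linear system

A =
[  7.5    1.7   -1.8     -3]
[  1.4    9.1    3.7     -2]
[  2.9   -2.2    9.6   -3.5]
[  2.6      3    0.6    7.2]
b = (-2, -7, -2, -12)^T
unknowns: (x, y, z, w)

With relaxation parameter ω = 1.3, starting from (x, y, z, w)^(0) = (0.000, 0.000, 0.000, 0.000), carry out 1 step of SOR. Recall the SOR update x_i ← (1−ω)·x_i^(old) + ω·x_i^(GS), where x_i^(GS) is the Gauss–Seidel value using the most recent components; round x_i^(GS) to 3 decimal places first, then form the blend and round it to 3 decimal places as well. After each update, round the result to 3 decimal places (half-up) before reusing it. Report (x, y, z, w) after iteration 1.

(-0.347, -0.931, -0.412, -1.455)

Iteration 1:
  x: GS value = (-2 - (1.7)·0.000 - (-1.8)·0.000 - (-3)·0.000) / (7.5) = -0.267;  x ← (1−ω)·0.000 + ω·-0.267 = -0.347
  y: GS value = (-7 - (1.4)·-0.347 - (3.7)·0.000 - (-2)·0.000) / (9.1) = -0.716;  y ← (1−ω)·0.000 + ω·-0.716 = -0.931
  z: GS value = (-2 - (2.9)·-0.347 - (-2.2)·-0.931 - (-3.5)·0.000) / (9.6) = -0.317;  z ← (1−ω)·0.000 + ω·-0.317 = -0.412
  w: GS value = (-12 - (2.6)·-0.347 - (3)·-0.931 - (0.6)·-0.412) / (7.2) = -1.119;  w ← (1−ω)·0.000 + ω·-1.119 = -1.455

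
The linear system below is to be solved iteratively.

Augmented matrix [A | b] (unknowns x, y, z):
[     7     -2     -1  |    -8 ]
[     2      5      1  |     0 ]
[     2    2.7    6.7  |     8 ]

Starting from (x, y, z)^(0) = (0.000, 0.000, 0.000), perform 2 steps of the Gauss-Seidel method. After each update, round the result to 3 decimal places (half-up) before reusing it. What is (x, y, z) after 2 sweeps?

(-0.819, 0.057, 1.416)

Iteration 1:
  x = (-8 - (-2)·0.000 - (-1)·0.000) / (7) = -1.143
  y = (0 - (2)·-1.143 - (1)·0.000) / (5) = 0.457
  z = (8 - (2)·-1.143 - (2.7)·0.457) / (6.7) = 1.351
Iteration 2:
  x = (-8 - (-2)·0.457 - (-1)·1.351) / (7) = -0.819
  y = (0 - (2)·-0.819 - (1)·1.351) / (5) = 0.057
  z = (8 - (2)·-0.819 - (2.7)·0.057) / (6.7) = 1.416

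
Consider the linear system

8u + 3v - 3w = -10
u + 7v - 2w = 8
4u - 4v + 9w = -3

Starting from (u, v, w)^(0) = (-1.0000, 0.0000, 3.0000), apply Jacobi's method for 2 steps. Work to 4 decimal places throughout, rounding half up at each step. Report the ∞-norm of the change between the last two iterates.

1.8869

Iteration 1:
  u = (-10 - (3)·0.0000 - (-3)·3.0000) / (8) = -0.1250
  v = (8 - (1)·-1.0000 - (-2)·3.0000) / (7) = 2.1429
  w = (-3 - (4)·-1.0000 - (-4)·0.0000) / (9) = 0.1111
Iteration 2:
  u = (-10 - (3)·2.1429 - (-3)·0.1111) / (8) = -2.0119
  v = (8 - (1)·-0.1250 - (-2)·0.1111) / (7) = 1.1925
  w = (-3 - (4)·-0.1250 - (-4)·2.1429) / (9) = 0.6746
Change: (-1.8869, -0.9504, 0.5635) → max |·| = 1.8869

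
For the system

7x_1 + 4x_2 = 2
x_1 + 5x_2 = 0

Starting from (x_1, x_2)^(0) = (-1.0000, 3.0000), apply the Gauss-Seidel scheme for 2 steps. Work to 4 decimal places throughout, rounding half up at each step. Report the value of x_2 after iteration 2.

-0.0245

Iteration 1:
  x_1 = (2 - (4)·3.0000) / (7) = -1.4286
  x_2 = (0 - (1)·-1.4286) / (5) = 0.2857
Iteration 2:
  x_1 = (2 - (4)·0.2857) / (7) = 0.1225
  x_2 = (0 - (1)·0.1225) / (5) = -0.0245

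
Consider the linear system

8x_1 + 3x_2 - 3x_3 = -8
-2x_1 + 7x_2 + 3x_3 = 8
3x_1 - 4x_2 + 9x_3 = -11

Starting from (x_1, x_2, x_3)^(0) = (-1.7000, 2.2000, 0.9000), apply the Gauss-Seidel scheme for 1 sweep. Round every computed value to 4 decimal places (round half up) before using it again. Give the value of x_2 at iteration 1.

Iteration 1:
  x_1 = (-8 - (3)·2.2000 - (-3)·0.9000) / (8) = -1.4875
  x_2 = (8 - (-2)·-1.4875 - (3)·0.9000) / (7) = 0.3321
  x_3 = (-11 - (3)·-1.4875 - (-4)·0.3321) / (9) = -0.5788

0.3321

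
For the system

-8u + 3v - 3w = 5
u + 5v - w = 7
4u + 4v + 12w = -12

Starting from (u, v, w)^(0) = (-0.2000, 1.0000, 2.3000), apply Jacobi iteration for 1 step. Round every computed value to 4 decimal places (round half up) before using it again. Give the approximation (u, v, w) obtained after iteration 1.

Iteration 1:
  u = (5 - (3)·1.0000 - (-3)·2.3000) / (-8) = -1.1125
  v = (7 - (1)·-0.2000 - (-1)·2.3000) / (5) = 1.9000
  w = (-12 - (4)·-0.2000 - (4)·1.0000) / (12) = -1.2667

(-1.1125, 1.9000, -1.2667)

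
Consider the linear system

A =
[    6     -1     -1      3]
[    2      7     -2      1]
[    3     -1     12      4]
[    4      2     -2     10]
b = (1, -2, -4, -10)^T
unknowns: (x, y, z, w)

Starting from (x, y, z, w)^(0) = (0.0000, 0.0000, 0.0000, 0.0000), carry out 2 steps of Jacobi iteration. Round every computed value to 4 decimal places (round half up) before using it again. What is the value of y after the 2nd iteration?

-0.2857

Iteration 1:
  x = (1 - (-1)·0.0000 - (-1)·0.0000 - (3)·0.0000) / (6) = 0.1667
  y = (-2 - (2)·0.0000 - (-2)·0.0000 - (1)·0.0000) / (7) = -0.2857
  z = (-4 - (3)·0.0000 - (-1)·0.0000 - (4)·0.0000) / (12) = -0.3333
  w = (-10 - (4)·0.0000 - (2)·0.0000 - (-2)·0.0000) / (10) = -1.0000
Iteration 2:
  x = (1 - (-1)·-0.2857 - (-1)·-0.3333 - (3)·-1.0000) / (6) = 0.5635
  y = (-2 - (2)·0.1667 - (-2)·-0.3333 - (1)·-1.0000) / (7) = -0.2857
  z = (-4 - (3)·0.1667 - (-1)·-0.2857 - (4)·-1.0000) / (12) = -0.0655
  w = (-10 - (4)·0.1667 - (2)·-0.2857 - (-2)·-0.3333) / (10) = -1.0762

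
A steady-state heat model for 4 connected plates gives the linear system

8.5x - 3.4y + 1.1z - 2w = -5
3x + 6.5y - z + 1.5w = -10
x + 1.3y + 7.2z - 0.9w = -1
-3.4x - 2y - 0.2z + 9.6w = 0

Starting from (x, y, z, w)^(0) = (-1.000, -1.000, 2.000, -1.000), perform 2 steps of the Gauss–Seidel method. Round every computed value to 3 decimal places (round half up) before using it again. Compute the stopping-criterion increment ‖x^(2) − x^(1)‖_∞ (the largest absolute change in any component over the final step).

Iteration 1:
  x = (-5 - (-3.4)·-1.000 - (1.1)·2.000 - (-2)·-1.000) / (8.5) = -1.482
  y = (-10 - (3)·-1.482 - (-1)·2.000 - (1.5)·-1.000) / (6.5) = -0.316
  z = (-1 - (1)·-1.482 - (1.3)·-0.316 - (-0.9)·-1.000) / (7.2) = -0.001
  w = (0 - (-3.4)·-1.482 - (-2)·-0.316 - (-0.2)·-0.001) / (9.6) = -0.591
Iteration 2:
  x = (-5 - (-3.4)·-0.316 - (1.1)·-0.001 - (-2)·-0.591) / (8.5) = -0.854
  y = (-10 - (3)·-0.854 - (-1)·-0.001 - (1.5)·-0.591) / (6.5) = -1.008
  z = (-1 - (1)·-0.854 - (1.3)·-1.008 - (-0.9)·-0.591) / (7.2) = 0.088
  w = (0 - (-3.4)·-0.854 - (-2)·-1.008 - (-0.2)·0.088) / (9.6) = -0.511
Change: (0.628, -0.692, 0.089, 0.080) → max |·| = 0.692

0.692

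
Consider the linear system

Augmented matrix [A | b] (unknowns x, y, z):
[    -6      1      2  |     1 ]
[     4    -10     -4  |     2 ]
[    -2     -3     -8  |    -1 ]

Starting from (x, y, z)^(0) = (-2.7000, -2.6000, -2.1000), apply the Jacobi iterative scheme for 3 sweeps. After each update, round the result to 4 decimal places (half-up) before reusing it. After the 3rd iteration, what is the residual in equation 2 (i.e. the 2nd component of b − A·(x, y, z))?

2.0402

Iteration 1:
  x = (1 - (1)·-2.6000 - (2)·-2.1000) / (-6) = -1.3000
  y = (2 - (4)·-2.7000 - (-4)·-2.1000) / (-10) = -0.4400
  z = (-1 - (-2)·-2.7000 - (-3)·-2.6000) / (-8) = 1.7750
Iteration 2:
  x = (1 - (1)·-0.4400 - (2)·1.7750) / (-6) = 0.3517
  y = (2 - (4)·-1.3000 - (-4)·1.7750) / (-10) = -1.4300
  z = (-1 - (-2)·-1.3000 - (-3)·-0.4400) / (-8) = 0.6150
Iteration 3:
  x = (1 - (1)·-1.4300 - (2)·0.6150) / (-6) = -0.2000
  y = (2 - (4)·0.3517 - (-4)·0.6150) / (-10) = -0.3053
  z = (-1 - (-2)·0.3517 - (-3)·-1.4300) / (-8) = 0.5733
Residual b − A·x = (-1.0413, 2.0402, 2.2705)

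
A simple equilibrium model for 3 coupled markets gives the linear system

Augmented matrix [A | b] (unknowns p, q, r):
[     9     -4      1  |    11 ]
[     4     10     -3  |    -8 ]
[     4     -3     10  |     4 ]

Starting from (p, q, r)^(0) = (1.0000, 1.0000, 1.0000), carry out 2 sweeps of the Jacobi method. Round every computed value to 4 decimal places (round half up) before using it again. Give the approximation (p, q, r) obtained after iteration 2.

Iteration 1:
  p = (11 - (-4)·1.0000 - (1)·1.0000) / (9) = 1.5556
  q = (-8 - (4)·1.0000 - (-3)·1.0000) / (10) = -0.9000
  r = (4 - (4)·1.0000 - (-3)·1.0000) / (10) = 0.3000
Iteration 2:
  p = (11 - (-4)·-0.9000 - (1)·0.3000) / (9) = 0.7889
  q = (-8 - (4)·1.5556 - (-3)·0.3000) / (10) = -1.3322
  r = (4 - (4)·1.5556 - (-3)·-0.9000) / (10) = -0.4922

(0.7889, -1.3322, -0.4922)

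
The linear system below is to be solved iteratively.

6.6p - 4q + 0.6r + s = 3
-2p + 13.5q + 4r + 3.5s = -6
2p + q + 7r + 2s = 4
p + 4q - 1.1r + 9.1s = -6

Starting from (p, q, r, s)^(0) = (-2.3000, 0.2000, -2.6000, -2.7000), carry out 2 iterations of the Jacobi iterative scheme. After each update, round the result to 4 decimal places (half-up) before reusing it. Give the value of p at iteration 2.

0.8131

Iteration 1:
  p = (3 - (-4)·0.2000 - (0.6)·-2.6000 - (1)·-2.7000) / (6.6) = 1.2212
  q = (-6 - (-2)·-2.3000 - (4)·-2.6000 - (3.5)·-2.7000) / (13.5) = 0.6852
  r = (4 - (2)·-2.3000 - (1)·0.2000 - (2)·-2.7000) / (7) = 1.9714
  s = (-6 - (1)·-2.3000 - (4)·0.2000 - (-1.1)·-2.6000) / (9.1) = -0.8088
Iteration 2:
  p = (3 - (-4)·0.6852 - (0.6)·1.9714 - (1)·-0.8088) / (6.6) = 0.8131
  q = (-6 - (-2)·1.2212 - (4)·1.9714 - (3.5)·-0.8088) / (13.5) = -0.6380
  r = (4 - (2)·1.2212 - (1)·0.6852 - (2)·-0.8088) / (7) = 0.3557
  s = (-6 - (1)·1.2212 - (4)·0.6852 - (-1.1)·1.9714) / (9.1) = -0.8564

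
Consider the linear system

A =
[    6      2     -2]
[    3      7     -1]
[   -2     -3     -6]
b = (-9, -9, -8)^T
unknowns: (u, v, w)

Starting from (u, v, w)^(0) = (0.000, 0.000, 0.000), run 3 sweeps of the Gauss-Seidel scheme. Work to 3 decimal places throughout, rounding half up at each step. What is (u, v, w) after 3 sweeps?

Iteration 1:
  u = (-9 - (2)·0.000 - (-2)·0.000) / (6) = -1.500
  v = (-9 - (3)·-1.500 - (-1)·0.000) / (7) = -0.643
  w = (-8 - (-2)·-1.500 - (-3)·-0.643) / (-6) = 2.155
Iteration 2:
  u = (-9 - (2)·-0.643 - (-2)·2.155) / (6) = -0.567
  v = (-9 - (3)·-0.567 - (-1)·2.155) / (7) = -0.735
  w = (-8 - (-2)·-0.567 - (-3)·-0.735) / (-6) = 1.890
Iteration 3:
  u = (-9 - (2)·-0.735 - (-2)·1.890) / (6) = -0.625
  v = (-9 - (3)·-0.625 - (-1)·1.890) / (7) = -0.748
  w = (-8 - (-2)·-0.625 - (-3)·-0.748) / (-6) = 1.916

(-0.625, -0.748, 1.916)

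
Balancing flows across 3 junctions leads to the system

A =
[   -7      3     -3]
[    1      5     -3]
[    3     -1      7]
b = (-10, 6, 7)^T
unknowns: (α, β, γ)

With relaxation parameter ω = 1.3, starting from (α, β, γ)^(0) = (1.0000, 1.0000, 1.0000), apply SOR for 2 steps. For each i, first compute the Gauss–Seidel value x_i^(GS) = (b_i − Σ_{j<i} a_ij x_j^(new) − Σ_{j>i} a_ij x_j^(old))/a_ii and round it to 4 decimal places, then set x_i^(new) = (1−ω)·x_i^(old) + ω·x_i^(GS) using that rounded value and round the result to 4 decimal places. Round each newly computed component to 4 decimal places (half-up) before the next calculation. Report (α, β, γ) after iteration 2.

Iteration 1:
  α: GS value = (-10 - (3)·1.0000 - (-3)·1.0000) / (-7) = 1.4286;  α ← (1−ω)·1.0000 + ω·1.4286 = 1.5572
  β: GS value = (6 - (1)·1.5572 - (-3)·1.0000) / (5) = 1.4886;  β ← (1−ω)·1.0000 + ω·1.4886 = 1.6352
  γ: GS value = (7 - (3)·1.5572 - (-1)·1.6352) / (7) = 0.5662;  γ ← (1−ω)·1.0000 + ω·0.5662 = 0.4361
Iteration 2:
  α: GS value = (-10 - (3)·1.6352 - (-3)·0.4361) / (-7) = 1.9425;  α ← (1−ω)·1.5572 + ω·1.9425 = 2.0581
  β: GS value = (6 - (1)·2.0581 - (-3)·0.4361) / (5) = 1.0500;  β ← (1−ω)·1.6352 + ω·1.0500 = 0.8744
  γ: GS value = (7 - (3)·2.0581 - (-1)·0.8744) / (7) = 0.2429;  γ ← (1−ω)·0.4361 + ω·0.2429 = 0.1849

(2.0581, 0.8744, 0.1849)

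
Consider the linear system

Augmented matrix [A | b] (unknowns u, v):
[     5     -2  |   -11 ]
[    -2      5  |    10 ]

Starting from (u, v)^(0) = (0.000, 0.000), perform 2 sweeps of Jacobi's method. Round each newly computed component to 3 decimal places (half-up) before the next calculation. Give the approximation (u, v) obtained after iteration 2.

Iteration 1:
  u = (-11 - (-2)·0.000) / (5) = -2.200
  v = (10 - (-2)·0.000) / (5) = 2.000
Iteration 2:
  u = (-11 - (-2)·2.000) / (5) = -1.400
  v = (10 - (-2)·-2.200) / (5) = 1.120

(-1.400, 1.120)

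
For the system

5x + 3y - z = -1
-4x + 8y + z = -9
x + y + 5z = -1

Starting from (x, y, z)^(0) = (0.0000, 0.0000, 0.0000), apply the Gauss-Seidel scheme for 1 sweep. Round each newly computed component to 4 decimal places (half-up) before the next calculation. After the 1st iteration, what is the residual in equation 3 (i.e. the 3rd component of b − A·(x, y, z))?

0.0000

Iteration 1:
  x = (-1 - (3)·0.0000 - (-1)·0.0000) / (5) = -0.2000
  y = (-9 - (-4)·-0.2000 - (1)·0.0000) / (8) = -1.2250
  z = (-1 - (1)·-0.2000 - (1)·-1.2250) / (5) = 0.0850
Residual b − A·x = (3.7600, -0.0850, 0.0000)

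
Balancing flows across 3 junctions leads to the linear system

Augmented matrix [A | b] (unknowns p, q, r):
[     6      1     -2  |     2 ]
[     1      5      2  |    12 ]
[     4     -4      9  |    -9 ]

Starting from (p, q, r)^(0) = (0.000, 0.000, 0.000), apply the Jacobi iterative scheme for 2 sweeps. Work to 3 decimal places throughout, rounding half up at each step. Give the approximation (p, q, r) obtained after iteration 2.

(-0.400, 2.733, -0.081)

Iteration 1:
  p = (2 - (1)·0.000 - (-2)·0.000) / (6) = 0.333
  q = (12 - (1)·0.000 - (2)·0.000) / (5) = 2.400
  r = (-9 - (4)·0.000 - (-4)·0.000) / (9) = -1.000
Iteration 2:
  p = (2 - (1)·2.400 - (-2)·-1.000) / (6) = -0.400
  q = (12 - (1)·0.333 - (2)·-1.000) / (5) = 2.733
  r = (-9 - (4)·0.333 - (-4)·2.400) / (9) = -0.081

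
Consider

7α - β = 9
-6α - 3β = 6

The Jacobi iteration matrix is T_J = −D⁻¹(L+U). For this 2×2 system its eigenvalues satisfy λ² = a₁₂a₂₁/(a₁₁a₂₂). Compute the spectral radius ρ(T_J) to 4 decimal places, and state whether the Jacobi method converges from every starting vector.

0.5345

a₁₂a₂₁/(a₁₁a₂₂) = (-1)·(-6) / ((7)·(-3)) = -0.285714
ρ = √|-0.285714| = √0.285714 = 0.5345
ρ < 1, so Jacobi converges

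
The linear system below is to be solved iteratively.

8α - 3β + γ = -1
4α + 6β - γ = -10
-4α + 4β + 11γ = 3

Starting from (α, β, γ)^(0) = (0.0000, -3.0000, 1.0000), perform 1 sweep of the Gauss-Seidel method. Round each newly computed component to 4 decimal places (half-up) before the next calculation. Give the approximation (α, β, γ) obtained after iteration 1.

Iteration 1:
  α = (-1 - (-3)·-3.0000 - (1)·1.0000) / (8) = -1.3750
  β = (-10 - (4)·-1.3750 - (-1)·1.0000) / (6) = -0.5833
  γ = (3 - (-4)·-1.3750 - (4)·-0.5833) / (11) = -0.0152

(-1.3750, -0.5833, -0.0152)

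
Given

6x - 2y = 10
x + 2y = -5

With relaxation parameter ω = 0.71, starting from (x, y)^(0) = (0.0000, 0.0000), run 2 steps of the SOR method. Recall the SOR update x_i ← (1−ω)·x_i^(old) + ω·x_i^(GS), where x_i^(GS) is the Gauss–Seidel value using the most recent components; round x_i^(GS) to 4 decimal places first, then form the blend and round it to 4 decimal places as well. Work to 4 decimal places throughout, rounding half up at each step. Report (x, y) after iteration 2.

Iteration 1:
  x: GS value = (10 - (-2)·0.0000) / (6) = 1.6667;  x ← (1−ω)·0.0000 + ω·1.6667 = 1.1834
  y: GS value = (-5 - (1)·1.1834) / (2) = -3.0917;  y ← (1−ω)·0.0000 + ω·-3.0917 = -2.1951
Iteration 2:
  x: GS value = (10 - (-2)·-2.1951) / (6) = 0.9350;  x ← (1−ω)·1.1834 + ω·0.9350 = 1.0070
  y: GS value = (-5 - (1)·1.0070) / (2) = -3.0035;  y ← (1−ω)·-2.1951 + ω·-3.0035 = -2.7691

(1.0070, -2.7691)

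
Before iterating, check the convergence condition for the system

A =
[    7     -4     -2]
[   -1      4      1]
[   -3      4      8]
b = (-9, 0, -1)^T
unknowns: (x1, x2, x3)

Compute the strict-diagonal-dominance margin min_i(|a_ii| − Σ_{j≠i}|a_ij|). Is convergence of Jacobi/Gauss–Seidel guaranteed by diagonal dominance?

row 1: |7| − (4+2) = 1
row 2: |4| − (1+1) = 2
row 3: |8| − (3+4) = 1
minimum over rows = 1 → strictly diagonally dominant (convergence guaranteed)

1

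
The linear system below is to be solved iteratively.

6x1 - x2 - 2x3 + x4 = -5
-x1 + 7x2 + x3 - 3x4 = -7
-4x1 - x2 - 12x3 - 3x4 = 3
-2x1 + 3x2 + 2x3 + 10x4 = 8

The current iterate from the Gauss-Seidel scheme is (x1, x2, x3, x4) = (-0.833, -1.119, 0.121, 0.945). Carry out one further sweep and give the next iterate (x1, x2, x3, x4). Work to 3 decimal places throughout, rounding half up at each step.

One sweep:
  x1 = (-5 - (-1)·-1.119 - (-2)·0.121 - (1)·0.945) / (6) = -1.137
  x2 = (-7 - (-1)·-1.137 - (1)·0.121 - (-3)·0.945) / (7) = -0.775
  x3 = (3 - (-4)·-1.137 - (-1)·-0.775 - (-3)·0.945) / (-12) = -0.043
  x4 = (8 - (-2)·-1.137 - (3)·-0.775 - (2)·-0.043) / (10) = 0.814

(-1.137, -0.775, -0.043, 0.814)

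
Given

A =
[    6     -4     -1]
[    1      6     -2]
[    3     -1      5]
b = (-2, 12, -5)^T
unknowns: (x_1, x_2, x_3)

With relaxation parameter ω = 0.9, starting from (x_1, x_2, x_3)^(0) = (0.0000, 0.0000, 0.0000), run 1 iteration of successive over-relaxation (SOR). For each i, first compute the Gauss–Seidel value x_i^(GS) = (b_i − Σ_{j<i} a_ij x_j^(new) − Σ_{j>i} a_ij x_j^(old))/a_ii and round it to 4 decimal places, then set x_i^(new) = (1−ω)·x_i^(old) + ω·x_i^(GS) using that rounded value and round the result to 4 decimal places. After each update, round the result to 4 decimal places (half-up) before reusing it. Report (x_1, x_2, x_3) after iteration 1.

Iteration 1:
  x_1: GS value = (-2 - (-4)·0.0000 - (-1)·0.0000) / (6) = -0.3333;  x_1 ← (1−ω)·0.0000 + ω·-0.3333 = -0.3000
  x_2: GS value = (12 - (1)·-0.3000 - (-2)·0.0000) / (6) = 2.0500;  x_2 ← (1−ω)·0.0000 + ω·2.0500 = 1.8450
  x_3: GS value = (-5 - (3)·-0.3000 - (-1)·1.8450) / (5) = -0.4510;  x_3 ← (1−ω)·0.0000 + ω·-0.4510 = -0.4059

(-0.3000, 1.8450, -0.4059)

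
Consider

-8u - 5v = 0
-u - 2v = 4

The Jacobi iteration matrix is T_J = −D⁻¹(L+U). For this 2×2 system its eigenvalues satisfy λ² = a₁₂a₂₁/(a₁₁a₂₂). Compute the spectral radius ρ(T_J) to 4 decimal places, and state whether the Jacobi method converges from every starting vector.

a₁₂a₂₁/(a₁₁a₂₂) = (-5)·(-1) / ((-8)·(-2)) = 0.312500
ρ = √|0.312500| = √0.312500 = 0.5590
ρ < 1, so Jacobi converges

0.5590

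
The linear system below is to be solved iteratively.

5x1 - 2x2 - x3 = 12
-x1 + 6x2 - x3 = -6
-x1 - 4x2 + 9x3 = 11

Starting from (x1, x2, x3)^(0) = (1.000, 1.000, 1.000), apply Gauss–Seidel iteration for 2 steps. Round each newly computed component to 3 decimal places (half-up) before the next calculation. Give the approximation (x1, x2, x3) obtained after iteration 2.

(2.548, -0.341, 1.354)

Iteration 1:
  x1 = (12 - (-2)·1.000 - (-1)·1.000) / (5) = 3.000
  x2 = (-6 - (-1)·3.000 - (-1)·1.000) / (6) = -0.333
  x3 = (11 - (-1)·3.000 - (-4)·-0.333) / (9) = 1.408
Iteration 2:
  x1 = (12 - (-2)·-0.333 - (-1)·1.408) / (5) = 2.548
  x2 = (-6 - (-1)·2.548 - (-1)·1.408) / (6) = -0.341
  x3 = (11 - (-1)·2.548 - (-4)·-0.341) / (9) = 1.354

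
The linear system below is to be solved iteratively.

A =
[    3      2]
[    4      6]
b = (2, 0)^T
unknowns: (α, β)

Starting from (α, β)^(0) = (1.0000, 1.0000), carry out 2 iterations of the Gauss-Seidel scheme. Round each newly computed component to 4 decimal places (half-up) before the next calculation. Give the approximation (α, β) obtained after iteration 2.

Iteration 1:
  α = (2 - (2)·1.0000) / (3) = 0.0000
  β = (0 - (4)·0.0000) / (6) = 0.0000
Iteration 2:
  α = (2 - (2)·0.0000) / (3) = 0.6667
  β = (0 - (4)·0.6667) / (6) = -0.4445

(0.6667, -0.4445)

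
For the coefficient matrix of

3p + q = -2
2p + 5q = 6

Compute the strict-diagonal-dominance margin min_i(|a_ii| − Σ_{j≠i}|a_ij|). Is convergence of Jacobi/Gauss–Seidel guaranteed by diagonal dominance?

2

row 1: |3| − (1) = 2
row 2: |5| − (2) = 3
minimum over rows = 2 → strictly diagonally dominant (convergence guaranteed)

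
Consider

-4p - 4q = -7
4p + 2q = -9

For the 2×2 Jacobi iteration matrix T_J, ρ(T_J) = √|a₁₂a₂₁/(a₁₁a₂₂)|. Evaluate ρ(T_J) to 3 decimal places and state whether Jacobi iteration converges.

a₁₂a₂₁/(a₁₁a₂₂) = (-4)·(4) / ((-4)·(2)) = 2.000000
ρ = √|2.000000| = √2.000000 = 1.414
ρ > 1, so Jacobi diverges

1.414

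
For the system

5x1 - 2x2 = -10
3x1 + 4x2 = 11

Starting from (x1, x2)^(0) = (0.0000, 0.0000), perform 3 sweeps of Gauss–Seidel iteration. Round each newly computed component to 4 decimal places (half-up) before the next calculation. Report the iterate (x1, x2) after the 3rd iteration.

Iteration 1:
  x1 = (-10 - (-2)·0.0000) / (5) = -2.0000
  x2 = (11 - (3)·-2.0000) / (4) = 4.2500
Iteration 2:
  x1 = (-10 - (-2)·4.2500) / (5) = -0.3000
  x2 = (11 - (3)·-0.3000) / (4) = 2.9750
Iteration 3:
  x1 = (-10 - (-2)·2.9750) / (5) = -0.8100
  x2 = (11 - (3)·-0.8100) / (4) = 3.3575

(-0.8100, 3.3575)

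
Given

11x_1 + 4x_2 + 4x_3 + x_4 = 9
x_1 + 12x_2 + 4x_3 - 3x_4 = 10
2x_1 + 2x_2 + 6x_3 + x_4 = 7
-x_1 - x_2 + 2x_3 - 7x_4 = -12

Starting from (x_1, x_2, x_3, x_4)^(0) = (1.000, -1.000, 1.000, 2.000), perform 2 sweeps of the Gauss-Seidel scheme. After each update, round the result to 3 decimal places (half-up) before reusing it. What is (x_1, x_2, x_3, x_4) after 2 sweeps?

Iteration 1:
  x_1 = (9 - (4)·-1.000 - (4)·1.000 - (1)·2.000) / (11) = 0.636
  x_2 = (10 - (1)·0.636 - (4)·1.000 - (-3)·2.000) / (12) = 0.947
  x_3 = (7 - (2)·0.636 - (2)·0.947 - (1)·2.000) / (6) = 0.306
  x_4 = (-12 - (-1)·0.636 - (-1)·0.947 - (2)·0.306) / (-7) = 1.576
Iteration 2:
  x_1 = (9 - (4)·0.947 - (4)·0.306 - (1)·1.576) / (11) = 0.219
  x_2 = (10 - (1)·0.219 - (4)·0.306 - (-3)·1.576) / (12) = 1.107
  x_3 = (7 - (2)·0.219 - (2)·1.107 - (1)·1.576) / (6) = 0.462
  x_4 = (-12 - (-1)·0.219 - (-1)·1.107 - (2)·0.462) / (-7) = 1.657

(0.219, 1.107, 0.462, 1.657)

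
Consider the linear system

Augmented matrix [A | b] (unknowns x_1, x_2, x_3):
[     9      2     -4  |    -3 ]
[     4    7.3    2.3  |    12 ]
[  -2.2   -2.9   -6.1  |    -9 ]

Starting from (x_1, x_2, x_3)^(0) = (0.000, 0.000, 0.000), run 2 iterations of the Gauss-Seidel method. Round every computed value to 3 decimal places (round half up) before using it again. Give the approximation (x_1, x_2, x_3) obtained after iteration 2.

(-0.416, 1.643, 0.844)

Iteration 1:
  x_1 = (-3 - (2)·0.000 - (-4)·0.000) / (9) = -0.333
  x_2 = (12 - (4)·-0.333 - (2.3)·0.000) / (7.3) = 1.826
  x_3 = (-9 - (-2.2)·-0.333 - (-2.9)·1.826) / (-6.1) = 0.727
Iteration 2:
  x_1 = (-3 - (2)·1.826 - (-4)·0.727) / (9) = -0.416
  x_2 = (12 - (4)·-0.416 - (2.3)·0.727) / (7.3) = 1.643
  x_3 = (-9 - (-2.2)·-0.416 - (-2.9)·1.643) / (-6.1) = 0.844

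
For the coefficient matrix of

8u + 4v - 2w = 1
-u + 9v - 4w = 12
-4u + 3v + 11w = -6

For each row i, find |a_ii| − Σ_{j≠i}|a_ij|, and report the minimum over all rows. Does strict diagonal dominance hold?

2

row 1: |8| − (4+2) = 2
row 2: |9| − (1+4) = 4
row 3: |11| − (4+3) = 4
minimum over rows = 2 → strictly diagonally dominant (convergence guaranteed)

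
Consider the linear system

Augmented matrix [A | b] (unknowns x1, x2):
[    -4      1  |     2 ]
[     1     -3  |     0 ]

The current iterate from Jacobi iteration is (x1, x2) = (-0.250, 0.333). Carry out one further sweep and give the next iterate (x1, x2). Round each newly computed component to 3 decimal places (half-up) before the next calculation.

One sweep:
  x1 = (2 - (1)·0.333) / (-4) = -0.417
  x2 = (0 - (1)·-0.250) / (-3) = -0.083

(-0.417, -0.083)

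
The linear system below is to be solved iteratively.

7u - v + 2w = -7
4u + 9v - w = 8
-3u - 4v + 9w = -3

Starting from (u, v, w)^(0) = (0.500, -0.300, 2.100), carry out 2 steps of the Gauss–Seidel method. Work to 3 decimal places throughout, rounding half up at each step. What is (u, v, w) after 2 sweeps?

Iteration 1:
  u = (-7 - (-1)·-0.300 - (2)·2.100) / (7) = -1.643
  v = (8 - (4)·-1.643 - (-1)·2.100) / (9) = 1.852
  w = (-3 - (-3)·-1.643 - (-4)·1.852) / (9) = -0.058
Iteration 2:
  u = (-7 - (-1)·1.852 - (2)·-0.058) / (7) = -0.719
  v = (8 - (4)·-0.719 - (-1)·-0.058) / (9) = 1.202
  w = (-3 - (-3)·-0.719 - (-4)·1.202) / (9) = -0.039

(-0.719, 1.202, -0.039)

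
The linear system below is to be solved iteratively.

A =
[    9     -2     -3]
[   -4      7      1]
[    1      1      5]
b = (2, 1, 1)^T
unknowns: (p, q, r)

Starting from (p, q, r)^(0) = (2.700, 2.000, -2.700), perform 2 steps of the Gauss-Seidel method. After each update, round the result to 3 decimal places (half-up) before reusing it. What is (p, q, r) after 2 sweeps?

(0.366, 0.328, 0.061)

Iteration 1:
  p = (2 - (-2)·2.000 - (-3)·-2.700) / (9) = -0.233
  q = (1 - (-4)·-0.233 - (1)·-2.700) / (7) = 0.395
  r = (1 - (1)·-0.233 - (1)·0.395) / (5) = 0.168
Iteration 2:
  p = (2 - (-2)·0.395 - (-3)·0.168) / (9) = 0.366
  q = (1 - (-4)·0.366 - (1)·0.168) / (7) = 0.328
  r = (1 - (1)·0.366 - (1)·0.328) / (5) = 0.061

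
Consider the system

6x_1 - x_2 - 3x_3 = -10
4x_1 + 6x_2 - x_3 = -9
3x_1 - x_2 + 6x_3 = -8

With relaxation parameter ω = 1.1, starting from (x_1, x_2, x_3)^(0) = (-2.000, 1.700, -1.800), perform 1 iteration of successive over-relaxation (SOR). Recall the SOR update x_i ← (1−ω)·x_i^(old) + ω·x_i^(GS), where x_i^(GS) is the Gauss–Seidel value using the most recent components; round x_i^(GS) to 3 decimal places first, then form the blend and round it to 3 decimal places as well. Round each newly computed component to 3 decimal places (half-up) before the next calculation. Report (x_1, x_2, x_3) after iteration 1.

(-2.311, -0.455, -0.099)

Iteration 1:
  x_1: GS value = (-10 - (-1)·1.700 - (-3)·-1.800) / (6) = -2.283;  x_1 ← (1−ω)·-2.000 + ω·-2.283 = -2.311
  x_2: GS value = (-9 - (4)·-2.311 - (-1)·-1.800) / (6) = -0.259;  x_2 ← (1−ω)·1.700 + ω·-0.259 = -0.455
  x_3: GS value = (-8 - (3)·-2.311 - (-1)·-0.455) / (6) = -0.254;  x_3 ← (1−ω)·-1.800 + ω·-0.254 = -0.099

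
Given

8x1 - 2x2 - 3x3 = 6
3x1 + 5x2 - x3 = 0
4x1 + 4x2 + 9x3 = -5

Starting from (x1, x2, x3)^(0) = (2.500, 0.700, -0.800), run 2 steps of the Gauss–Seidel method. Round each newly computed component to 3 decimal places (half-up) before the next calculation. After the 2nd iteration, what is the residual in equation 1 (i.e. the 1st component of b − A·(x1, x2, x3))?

Iteration 1:
  x1 = (6 - (-2)·0.700 - (-3)·-0.800) / (8) = 0.625
  x2 = (0 - (3)·0.625 - (-1)·-0.800) / (5) = -0.535
  x3 = (-5 - (4)·0.625 - (4)·-0.535) / (9) = -0.596
Iteration 2:
  x1 = (6 - (-2)·-0.535 - (-3)·-0.596) / (8) = 0.393
  x2 = (0 - (3)·0.393 - (-1)·-0.596) / (5) = -0.355
  x3 = (-5 - (4)·0.393 - (4)·-0.355) / (9) = -0.572
Residual b − A·x = (0.430, 0.024, -0.004)

0.430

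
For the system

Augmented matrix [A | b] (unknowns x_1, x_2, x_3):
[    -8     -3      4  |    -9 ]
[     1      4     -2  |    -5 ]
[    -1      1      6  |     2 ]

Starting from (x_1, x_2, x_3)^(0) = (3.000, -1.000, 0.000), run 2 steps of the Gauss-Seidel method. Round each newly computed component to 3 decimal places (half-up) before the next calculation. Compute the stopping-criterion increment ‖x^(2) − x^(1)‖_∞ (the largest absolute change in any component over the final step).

0.661

Iteration 1:
  x_1 = (-9 - (-3)·-1.000 - (4)·0.000) / (-8) = 1.500
  x_2 = (-5 - (1)·1.500 - (-2)·0.000) / (4) = -1.625
  x_3 = (2 - (-1)·1.500 - (1)·-1.625) / (6) = 0.854
Iteration 2:
  x_1 = (-9 - (-3)·-1.625 - (4)·0.854) / (-8) = 2.161
  x_2 = (-5 - (1)·2.161 - (-2)·0.854) / (4) = -1.363
  x_3 = (2 - (-1)·2.161 - (1)·-1.363) / (6) = 0.921
Change: (0.661, 0.262, 0.067) → max |·| = 0.661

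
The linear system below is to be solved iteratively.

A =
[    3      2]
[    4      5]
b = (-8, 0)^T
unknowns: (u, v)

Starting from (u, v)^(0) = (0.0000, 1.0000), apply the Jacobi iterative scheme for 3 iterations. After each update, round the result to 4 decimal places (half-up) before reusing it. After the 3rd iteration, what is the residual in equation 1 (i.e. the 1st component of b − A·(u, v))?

1.0664

Iteration 1:
  u = (-8 - (2)·1.0000) / (3) = -3.3333
  v = (0 - (4)·0.0000) / (5) = 0.0000
Iteration 2:
  u = (-8 - (2)·0.0000) / (3) = -2.6667
  v = (0 - (4)·-3.3333) / (5) = 2.6666
Iteration 3:
  u = (-8 - (2)·2.6666) / (3) = -4.4444
  v = (0 - (4)·-2.6667) / (5) = 2.1334
Residual b − A·x = (1.0664, 7.1106)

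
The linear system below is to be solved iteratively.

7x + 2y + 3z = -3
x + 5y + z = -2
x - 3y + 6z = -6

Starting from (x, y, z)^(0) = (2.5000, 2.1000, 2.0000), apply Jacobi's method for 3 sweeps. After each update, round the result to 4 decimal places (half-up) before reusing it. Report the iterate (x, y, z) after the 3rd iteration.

Iteration 1:
  x = (-3 - (2)·2.1000 - (3)·2.0000) / (7) = -1.8857
  y = (-2 - (1)·2.5000 - (1)·2.0000) / (5) = -1.3000
  z = (-6 - (1)·2.5000 - (-3)·2.1000) / (6) = -0.3667
Iteration 2:
  x = (-3 - (2)·-1.3000 - (3)·-0.3667) / (7) = 0.1000
  y = (-2 - (1)·-1.8857 - (1)·-0.3667) / (5) = 0.0505
  z = (-6 - (1)·-1.8857 - (-3)·-1.3000) / (6) = -1.3357
Iteration 3:
  x = (-3 - (2)·0.0505 - (3)·-1.3357) / (7) = 0.1294
  y = (-2 - (1)·0.1000 - (1)·-1.3357) / (5) = -0.1529
  z = (-6 - (1)·0.1000 - (-3)·0.0505) / (6) = -0.9914

(0.1294, -0.1529, -0.9914)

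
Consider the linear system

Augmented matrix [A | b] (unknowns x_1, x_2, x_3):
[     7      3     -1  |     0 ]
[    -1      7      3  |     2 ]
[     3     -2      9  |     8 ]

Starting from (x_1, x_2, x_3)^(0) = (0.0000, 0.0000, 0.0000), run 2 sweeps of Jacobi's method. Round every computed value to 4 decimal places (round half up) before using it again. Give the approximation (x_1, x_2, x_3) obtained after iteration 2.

(0.0045, -0.0952, 0.9524)

Iteration 1:
  x_1 = (0 - (3)·0.0000 - (-1)·0.0000) / (7) = 0.0000
  x_2 = (2 - (-1)·0.0000 - (3)·0.0000) / (7) = 0.2857
  x_3 = (8 - (3)·0.0000 - (-2)·0.0000) / (9) = 0.8889
Iteration 2:
  x_1 = (0 - (3)·0.2857 - (-1)·0.8889) / (7) = 0.0045
  x_2 = (2 - (-1)·0.0000 - (3)·0.8889) / (7) = -0.0952
  x_3 = (8 - (3)·0.0000 - (-2)·0.2857) / (9) = 0.9524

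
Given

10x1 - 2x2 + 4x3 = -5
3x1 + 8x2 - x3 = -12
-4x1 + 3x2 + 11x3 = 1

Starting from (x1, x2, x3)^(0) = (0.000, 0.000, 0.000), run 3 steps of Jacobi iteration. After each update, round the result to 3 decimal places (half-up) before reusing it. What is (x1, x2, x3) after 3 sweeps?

Iteration 1:
  x1 = (-5 - (-2)·0.000 - (4)·0.000) / (10) = -0.500
  x2 = (-12 - (3)·0.000 - (-1)·0.000) / (8) = -1.500
  x3 = (1 - (-4)·0.000 - (3)·0.000) / (11) = 0.091
Iteration 2:
  x1 = (-5 - (-2)·-1.500 - (4)·0.091) / (10) = -0.836
  x2 = (-12 - (3)·-0.500 - (-1)·0.091) / (8) = -1.301
  x3 = (1 - (-4)·-0.500 - (3)·-1.500) / (11) = 0.318
Iteration 3:
  x1 = (-5 - (-2)·-1.301 - (4)·0.318) / (10) = -0.887
  x2 = (-12 - (3)·-0.836 - (-1)·0.318) / (8) = -1.147
  x3 = (1 - (-4)·-0.836 - (3)·-1.301) / (11) = 0.142

(-0.887, -1.147, 0.142)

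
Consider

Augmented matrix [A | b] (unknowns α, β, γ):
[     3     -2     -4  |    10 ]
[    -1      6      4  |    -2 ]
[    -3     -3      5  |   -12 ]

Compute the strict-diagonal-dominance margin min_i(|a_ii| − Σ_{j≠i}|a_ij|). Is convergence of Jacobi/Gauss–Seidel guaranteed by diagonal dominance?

row 1: |3| − (2+4) = -3
row 2: |6| − (1+4) = 1
row 3: |5| − (3+3) = -1
minimum over rows = -3 → not strictly diagonally dominant

-3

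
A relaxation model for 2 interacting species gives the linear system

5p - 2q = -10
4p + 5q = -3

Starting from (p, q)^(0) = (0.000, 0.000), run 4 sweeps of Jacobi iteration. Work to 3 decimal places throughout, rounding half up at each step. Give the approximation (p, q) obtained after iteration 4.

Iteration 1:
  p = (-10 - (-2)·0.000) / (5) = -2.000
  q = (-3 - (4)·0.000) / (5) = -0.600
Iteration 2:
  p = (-10 - (-2)·-0.600) / (5) = -2.240
  q = (-3 - (4)·-2.000) / (5) = 1.000
Iteration 3:
  p = (-10 - (-2)·1.000) / (5) = -1.600
  q = (-3 - (4)·-2.240) / (5) = 1.192
Iteration 4:
  p = (-10 - (-2)·1.192) / (5) = -1.523
  q = (-3 - (4)·-1.600) / (5) = 0.680

(-1.523, 0.680)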